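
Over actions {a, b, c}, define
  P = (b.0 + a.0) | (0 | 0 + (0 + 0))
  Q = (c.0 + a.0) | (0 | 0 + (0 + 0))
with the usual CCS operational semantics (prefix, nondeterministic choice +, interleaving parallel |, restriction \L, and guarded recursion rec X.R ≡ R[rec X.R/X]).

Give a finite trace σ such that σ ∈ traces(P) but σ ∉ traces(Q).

P's transition system — 2 states:
  u0 = (b.0 + a.0) | (0 | 0 + (0 + 0)) :: ··a··> u1, ··b··> u1
  u1 = 0 | (0 | 0 + (0 + 0)) :: deadlocked
Q's transition system — 2 states:
  v0 = (c.0 + a.0) | (0 | 0 + (0 + 0)) :: ··a··> v1, ··c··> v1
  v1 = 0 | (0 | 0 + (0 + 0)) :: deadlocked
Run σ = ⟨b⟩ on P: start {u0}
  [1] b ⇒ {u1}
  — P admits the full trace.
Run σ = ⟨b⟩ on Q: start {v0}
  [1] b ⇒ no successor for Q

b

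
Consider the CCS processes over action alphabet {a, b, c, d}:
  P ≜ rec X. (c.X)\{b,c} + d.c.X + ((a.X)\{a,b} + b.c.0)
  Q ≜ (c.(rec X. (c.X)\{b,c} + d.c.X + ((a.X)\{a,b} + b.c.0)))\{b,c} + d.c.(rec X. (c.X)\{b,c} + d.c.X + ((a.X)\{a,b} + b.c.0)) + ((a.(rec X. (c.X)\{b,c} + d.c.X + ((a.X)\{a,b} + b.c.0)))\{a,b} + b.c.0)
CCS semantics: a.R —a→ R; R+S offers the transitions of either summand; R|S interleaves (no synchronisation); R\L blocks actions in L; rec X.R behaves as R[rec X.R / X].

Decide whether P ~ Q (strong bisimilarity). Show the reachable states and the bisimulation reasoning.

P's transition system — 4 states:
  s0 = rec X. (c.X)\{b,c} + d.c.X + ((a.X)\{a,b} + b.c.0) | --b--▸ s1, --d--▸ s2
  s1 = c.0 | --c--▸ s3
  s2 = c.(rec X. (c.X)\{b,c} + d.c.X + ((a.X)\{a,b} + b.c.0)) | --c--▸ s0
  s3 = 0 | (no moves)
Q's transition system — 5 states:
  t0 = (c.(rec X. (c.X)\{b,c} + d.c.X + ((a.X)\{a,b} + b.c.0)))\{b,c} + d.c.(rec X. (c.X)\{b,c} + d.c.X + ((a.X)\{a,b} + b.c.0)) + ((a.(rec X. (c.X)\{b,c} + d.c.X + ((a.X)\{a,b} + b.c.0)))\{a,b} + b.c.0) | --b--▸ t1, --d--▸ t2
  t1 = c.0 | --c--▸ t3
  t2 = c.(rec X. (c.X)\{b,c} + d.c.X + ((a.X)\{a,b} + b.c.0)) | --c--▸ t4
  t3 = 0 | (no moves)
  t4 = rec X. (c.X)\{b,c} + d.c.X + ((a.X)\{a,b} + b.c.0) | --b--▸ t1, --d--▸ t2
Bisimilarity quotient blocks:
  B0 = {s0, t0, t4}
  B1 = {s2, t2}
  B2 = {s1, t1}
  B3 = {s3, t3}
s0 ∈ B0, t0 ∈ B0 → same block

P ~ Q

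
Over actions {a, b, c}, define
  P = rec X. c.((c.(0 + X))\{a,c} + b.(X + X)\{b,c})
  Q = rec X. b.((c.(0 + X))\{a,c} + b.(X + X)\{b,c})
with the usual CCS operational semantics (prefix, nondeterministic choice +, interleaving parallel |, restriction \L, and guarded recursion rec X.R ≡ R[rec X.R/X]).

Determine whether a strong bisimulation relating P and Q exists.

P ≁ Q

P's transition system — 3 states:
  s0 = rec X. c.((c.(0 + X))\{a,c} + b.(X + X)\{b,c}) :: —c→ s1
  s1 = (c.(0 + (rec X. c.((c.(0 + X))\{a,c} + b.(X + X)\{b,c}))))\{a,c} + b.((rec X. c.((c.(0 + X))\{a,c} + b.(X + X)\{b,c})) + (rec X. c.((c.(0 + X))\{a,c} + b.(X + X)\{b,c})))\{b,c} :: —b→ s2
  s2 = ((rec X. c.((c.(0 + X))\{a,c} + b.(X + X)\{b,c})) + (rec X. c.((c.(0 + X))\{a,c} + b.(X + X)\{b,c})))\{b,c} :: deadlocked
Q's transition system — 3 states:
  t0 = rec X. b.((c.(0 + X))\{a,c} + b.(X + X)\{b,c}) :: —b→ t1
  t1 = (c.(0 + (rec X. b.((c.(0 + X))\{a,c} + b.(X + X)\{b,c}))))\{a,c} + b.((rec X. b.((c.(0 + X))\{a,c} + b.(X + X)\{b,c})) + (rec X. b.((c.(0 + X))\{a,c} + b.(X + X)\{b,c})))\{b,c} :: —b→ t2
  t2 = ((rec X. b.((c.(0 + X))\{a,c} + b.(X + X)\{b,c})) + (rec X. b.((c.(0 + X))\{a,c} + b.(X + X)\{b,c})))\{b,c} :: deadlocked
Bisimilarity quotient blocks:
  B0 = {s0}
  B1 = {s1, t1}
  B2 = {s2, t2}
  B3 = {t0}
s0 ∈ B0, t0 ∈ B3 → different blocks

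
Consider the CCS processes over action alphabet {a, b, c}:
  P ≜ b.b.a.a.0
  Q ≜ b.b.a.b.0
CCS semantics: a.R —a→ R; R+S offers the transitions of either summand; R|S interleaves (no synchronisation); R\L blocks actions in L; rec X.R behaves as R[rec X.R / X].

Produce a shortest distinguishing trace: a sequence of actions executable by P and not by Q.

bbaa

Reachable graph of P (5 states):
  s0 = b.b.a.a.0 | --b--▸ s1
  s1 = b.a.a.0 | --b--▸ s2
  s2 = a.a.0 | --a--▸ s3
  s3 = a.0 | --a--▸ s4
  s4 = 0 | (no moves)
Reachable graph of Q (5 states):
  t0 = b.b.a.b.0 | --b--▸ t1
  t1 = b.a.b.0 | --b--▸ t2
  t2 = a.b.0 | --a--▸ t3
  t3 = b.0 | --b--▸ t4
  t4 = 0 | (no moves)
Executing bbaa from P (initial set {s0}):
  after b @ step 1: {s1}
  after b @ step 2: {s2}
  after a @ step 3: {s3}
  after a @ step 4: {s4}
  ✓ P
Executing bbaa from Q (initial set {t0}):
  after b @ step 1: {t1}
  after b @ step 2: {t2}
  after a @ step 3: {t3}
  after a @ step 4: no successor for Q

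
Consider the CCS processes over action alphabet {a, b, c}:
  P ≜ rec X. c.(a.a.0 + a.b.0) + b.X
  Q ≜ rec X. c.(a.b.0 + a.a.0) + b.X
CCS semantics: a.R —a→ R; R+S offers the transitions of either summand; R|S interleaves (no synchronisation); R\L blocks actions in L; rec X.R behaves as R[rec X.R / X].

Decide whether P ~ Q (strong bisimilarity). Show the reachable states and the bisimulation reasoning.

YES

P's transition system — 5 states:
  p0 = rec X. c.(a.a.0 + a.b.0) + b.X → --b--▸ p0, --c--▸ p1
  p1 = a.a.0 + a.b.0 → --a--▸ p2, --a--▸ p3
  p2 = a.0 → --a--▸ p4
  p3 = b.0 → --b--▸ p4
  p4 = 0 → (no moves)
Q's transition system — 5 states:
  q0 = rec X. c.(a.b.0 + a.a.0) + b.X → --b--▸ q0, --c--▸ q1
  q1 = a.b.0 + a.a.0 → --a--▸ q2, --a--▸ q3
  q2 = a.0 → --a--▸ q4
  q3 = b.0 → --b--▸ q4
  q4 = 0 → (no moves)
Partition-refinement fixed point:
  B0 = {p0, q0}
  B1 = {p1, q1}
  B2 = {p3, q3}
  B3 = {p4, q4}
  B4 = {p2, q2}
p0 ∈ B0, q0 ∈ B0 → same block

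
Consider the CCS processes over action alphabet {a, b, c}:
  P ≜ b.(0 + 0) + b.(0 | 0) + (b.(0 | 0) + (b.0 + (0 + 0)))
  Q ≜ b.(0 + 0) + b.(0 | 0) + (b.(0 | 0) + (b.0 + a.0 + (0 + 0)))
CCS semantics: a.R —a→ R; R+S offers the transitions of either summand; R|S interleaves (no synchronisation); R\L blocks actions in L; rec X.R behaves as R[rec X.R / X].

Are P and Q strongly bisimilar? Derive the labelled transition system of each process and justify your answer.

P's transition system — 4 states:
  m0 = b.(0 + 0) + b.(0 | 0) + (b.(0 | 0) + (b.0 + (0 + 0))) → =b=> m1, =b=> m2, =b=> m3
  m1 = 0 → ∅
  m2 = 0 + 0 → ∅
  m3 = 0 | 0 → ∅
Q's transition system — 4 states:
  n0 = b.(0 + 0) + b.(0 | 0) + (b.(0 | 0) + (b.0 + a.0 + (0 + 0))) → =a=> n1, =b=> n1, =b=> n2, =b=> n3
  n1 = 0 → ∅
  n2 = 0 + 0 → ∅
  n3 = 0 | 0 → ∅
Partition-refinement fixed point:
  B0 = {m0}
  B1 = {m1, m2, m3, n1, n2, n3}
  B2 = {n0}
m0 ∈ B0, n0 ∈ B2 → different blocks

P ≁ Q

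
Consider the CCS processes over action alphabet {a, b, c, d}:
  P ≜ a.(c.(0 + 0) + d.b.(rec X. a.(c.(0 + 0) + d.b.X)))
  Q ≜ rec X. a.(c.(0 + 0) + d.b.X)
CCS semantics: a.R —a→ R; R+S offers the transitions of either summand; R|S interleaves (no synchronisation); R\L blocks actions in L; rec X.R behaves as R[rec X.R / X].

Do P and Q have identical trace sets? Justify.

P's transition system — 5 states:
  s0 = a.(c.(0 + 0) + d.b.(rec X. a.(c.(0 + 0) + d.b.X))) | ··a··> s1
  s1 = c.(0 + 0) + d.b.(rec X. a.(c.(0 + 0) + d.b.X)) | ··c··> s2, ··d··> s3
  s2 = 0 + 0 | (no moves)
  s3 = b.(rec X. a.(c.(0 + 0) + d.b.X)) | ··b··> s4
  s4 = rec X. a.(c.(0 + 0) + d.b.X) | ··a··> s1
Q's transition system — 4 states:
  t0 = rec X. a.(c.(0 + 0) + d.b.X) | ··a··> t1
  t1 = c.(0 + 0) + d.b.(rec X. a.(c.(0 + 0) + d.b.X)) | ··c··> t2, ··d··> t3
  t2 = 0 + 0 | (no moves)
  t3 = b.(rec X. a.(c.(0 + 0) + d.b.X)) | ··b··> t0
Bisimilarity quotient blocks:
  B0 = {s0, s4, t0}
  B1 = {s1, t1}
  B2 = {s2, t2}
  B3 = {s3, t3}
s0 ∈ B0, t0 ∈ B0 → same block
Bisimilar ⇒ trace-equivalent.

traces(P) = traces(Q)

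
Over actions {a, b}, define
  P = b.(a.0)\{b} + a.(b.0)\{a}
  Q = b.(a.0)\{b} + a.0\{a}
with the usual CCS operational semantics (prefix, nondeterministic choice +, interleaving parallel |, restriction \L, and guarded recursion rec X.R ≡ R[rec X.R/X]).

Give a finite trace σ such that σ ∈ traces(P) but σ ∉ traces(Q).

ab

Reachable graph of P (5 states):
  u0 = b.(a.0)\{b} + a.(b.0)\{a} | -a-> u1, -b-> u2
  u1 = (b.0)\{a} | -b-> u3
  u2 = (a.0)\{b} | -a-> u4
  u3 = 0\{a} | stopped
  u4 = 0\{b} | stopped
Reachable graph of Q (4 states):
  v0 = b.(a.0)\{b} + a.0\{a} | -a-> v1, -b-> v2
  v1 = 0\{a} | stopped
  v2 = (a.0)\{b} | -a-> v3
  v3 = 0\{b} | stopped
Executing ab from P (initial set {u0}):
  after a @ step 1: {u1}
  after b @ step 2: {u3}
  P completes σ.
Executing ab from Q (initial set {v0}):
  after a @ step 1: {v1}
  after b @ step 2: ∅ (Q stuck)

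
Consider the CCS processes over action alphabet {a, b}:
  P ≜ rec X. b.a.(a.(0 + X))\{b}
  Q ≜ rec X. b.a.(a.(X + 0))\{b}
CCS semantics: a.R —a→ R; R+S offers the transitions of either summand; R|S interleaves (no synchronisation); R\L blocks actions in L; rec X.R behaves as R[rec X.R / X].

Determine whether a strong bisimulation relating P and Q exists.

LTS(P): 4 reachable states
  m0 = rec X. b.a.(a.(0 + X))\{b} :: —b→ m1
  m1 = a.(a.(0 + (rec X. b.a.(a.(0 + X))\{b})))\{b} :: —a→ m2
  m2 = (a.(0 + (rec X. b.a.(a.(0 + X))\{b})))\{b} :: —a→ m3
  m3 = (0 + (rec X. b.a.(a.(0 + X))\{b}))\{b} :: stopped
LTS(Q): 4 reachable states
  n0 = rec X. b.a.(a.(X + 0))\{b} :: —b→ n1
  n1 = a.(a.((rec X. b.a.(a.(X + 0))\{b}) + 0))\{b} :: —a→ n2
  n2 = (a.((rec X. b.a.(a.(X + 0))\{b}) + 0))\{b} :: —a→ n3
  n3 = ((rec X. b.a.(a.(X + 0))\{b}) + 0)\{b} :: stopped
Bisimilarity quotient blocks:
  B0 = {m0, n0}
  B1 = {m1, n1}
  B2 = {m2, n2}
  B3 = {m3, n3}
m0 ∈ B0, n0 ∈ B0 → same block

bisimilar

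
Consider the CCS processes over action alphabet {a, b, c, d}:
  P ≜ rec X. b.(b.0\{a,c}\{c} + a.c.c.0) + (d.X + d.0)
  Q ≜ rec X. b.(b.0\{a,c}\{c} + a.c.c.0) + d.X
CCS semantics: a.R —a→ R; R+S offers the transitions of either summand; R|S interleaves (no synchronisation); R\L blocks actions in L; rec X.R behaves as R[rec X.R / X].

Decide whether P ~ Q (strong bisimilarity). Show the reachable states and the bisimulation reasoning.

P's transition system — 6 states:
  p0 = rec X. b.(b.0\{a,c}\{c} + a.c.c.0) + (d.X + d.0) | —b→ p1, —d→ p0, —d→ p2
  p1 = b.0\{a,c}\{c} + a.c.c.0 | —a→ p3, —b→ p4
  p2 = 0 | (no moves)
  p3 = c.c.0 | —c→ p5
  p4 = 0\{a,c}\{c} | (no moves)
  p5 = c.0 | —c→ p2
Q's transition system — 6 states:
  q0 = rec X. b.(b.0\{a,c}\{c} + a.c.c.0) + d.X | —b→ q1, —d→ q0
  q1 = b.0\{a,c}\{c} + a.c.c.0 | —a→ q2, —b→ q3
  q2 = c.c.0 | —c→ q4
  q3 = 0\{a,c}\{c} | (no moves)
  q4 = c.0 | —c→ q5
  q5 = 0 | (no moves)
Partition-refinement fixed point:
  B0 = {p0}
  B1 = {p2, p4, q3, q5}
  B2 = {p1, q1}
  B3 = {p3, q2}
  B4 = {p5, q4}
  B5 = {q0}
p0 ∈ B0, q0 ∈ B5 → different blocks

P ≁ Q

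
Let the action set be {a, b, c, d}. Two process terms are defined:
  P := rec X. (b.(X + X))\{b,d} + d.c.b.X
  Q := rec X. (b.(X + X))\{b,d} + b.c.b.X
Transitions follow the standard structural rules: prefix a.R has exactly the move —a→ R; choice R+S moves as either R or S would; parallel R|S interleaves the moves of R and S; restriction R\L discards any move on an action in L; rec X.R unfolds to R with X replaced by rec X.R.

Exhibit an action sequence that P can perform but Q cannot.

d

Reachable graph of P (3 states):
  p0 = rec X. (b.(X + X))\{b,d} + d.c.b.X :: —d→ p1
  p1 = c.b.(rec X. (b.(X + X))\{b,d} + d.c.b.X) :: —c→ p2
  p2 = b.(rec X. (b.(X + X))\{b,d} + d.c.b.X) :: —b→ p0
Reachable graph of Q (3 states):
  q0 = rec X. (b.(X + X))\{b,d} + b.c.b.X :: —b→ q1
  q1 = c.b.(rec X. (b.(X + X))\{b,d} + b.c.b.X) :: —c→ q2
  q2 = b.(rec X. (b.(X + X))\{b,d} + b.c.b.X) :: —b→ q0
Executing d from P (initial set {p0}):
  [1] d ⇒ {p1}
  P completes σ.
Executing d from Q (initial set {q0}):
  [1] d ⇒ ∅ (Q stuck)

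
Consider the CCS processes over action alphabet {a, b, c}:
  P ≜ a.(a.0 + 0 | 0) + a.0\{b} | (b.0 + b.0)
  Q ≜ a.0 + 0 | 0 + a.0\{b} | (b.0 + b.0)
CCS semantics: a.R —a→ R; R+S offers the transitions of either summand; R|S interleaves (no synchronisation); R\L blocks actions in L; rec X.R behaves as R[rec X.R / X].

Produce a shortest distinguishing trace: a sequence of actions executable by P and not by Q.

P's transition system — 6 states:
  u0 = a.(a.0 + 0 | 0) + a.0\{b} | (b.0 + b.0) | —a→ u1, —a→ u2, —b→ u3
  u1 = 0\{b} | (b.0 + b.0) | —b→ u4
  u2 = a.0 + 0 | 0 | —a→ u5
  u3 = a.0\{b} | 0 | —a→ u4
  u4 = 0\{b} | 0 | stopped
  u5 = 0 | stopped
Q's transition system — 5 states:
  v0 = a.0 + 0 | 0 + a.0\{b} | (b.0 + b.0) | —a→ v1, —a→ v2, —b→ v3
  v1 = 0 | stopped
  v2 = 0\{b} | (b.0 + b.0) | —b→ v4
  v3 = a.0\{b} | 0 | —a→ v4
  v4 = 0\{b} | 0 | stopped
Executing aa from P (initial set {u0}):
  after a @ step 1: {u1, u2}
  after a @ step 2: {u5}
  ✓ P
Executing aa from Q (initial set {v0}):
  after a @ step 1: {v1, v2}
  after a @ step 2: no successor for Q

aa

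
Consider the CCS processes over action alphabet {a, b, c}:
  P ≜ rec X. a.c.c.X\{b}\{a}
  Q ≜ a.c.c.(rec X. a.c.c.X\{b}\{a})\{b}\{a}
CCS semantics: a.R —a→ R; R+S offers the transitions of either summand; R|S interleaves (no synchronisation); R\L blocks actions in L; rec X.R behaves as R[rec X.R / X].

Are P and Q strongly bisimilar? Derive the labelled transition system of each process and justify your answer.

P ~ Q

Reachable graph of P (4 states):
  m0 = rec X. a.c.c.X\{b}\{a} has moves -a-> m1
  m1 = c.c.(rec X. a.c.c.X\{b}\{a})\{b}\{a} has moves -c-> m2
  m2 = c.(rec X. a.c.c.X\{b}\{a})\{b}\{a} has moves -c-> m3
  m3 = (rec X. a.c.c.X\{b}\{a})\{b}\{a} has moves stopped
Reachable graph of Q (4 states):
  n0 = a.c.c.(rec X. a.c.c.X\{b}\{a})\{b}\{a} has moves -a-> n1
  n1 = c.c.(rec X. a.c.c.X\{b}\{a})\{b}\{a} has moves -c-> n2
  n2 = c.(rec X. a.c.c.X\{b}\{a})\{b}\{a} has moves -c-> n3
  n3 = (rec X. a.c.c.X\{b}\{a})\{b}\{a} has moves stopped
Partition-refinement fixed point:
  B0 = {m0, n0}
  B1 = {m1, n1}
  B2 = {m2, n2}
  B3 = {m3, n3}
m0 ∈ B0, n0 ∈ B0 → same block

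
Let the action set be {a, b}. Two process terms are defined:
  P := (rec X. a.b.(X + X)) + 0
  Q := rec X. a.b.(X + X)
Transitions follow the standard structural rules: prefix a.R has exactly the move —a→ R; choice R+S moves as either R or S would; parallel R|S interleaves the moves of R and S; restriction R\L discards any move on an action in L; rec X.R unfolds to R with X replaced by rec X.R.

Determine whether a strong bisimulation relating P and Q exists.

P's transition system — 3 states:
  p0 = (rec X. a.b.(X + X)) + 0 has moves -a-> p1
  p1 = b.((rec X. a.b.(X + X)) + (rec X. a.b.(X + X))) has moves -b-> p2
  p2 = (rec X. a.b.(X + X)) + (rec X. a.b.(X + X)) has moves -a-> p1
Q's transition system — 3 states:
  q0 = rec X. a.b.(X + X) has moves -a-> q1
  q1 = b.((rec X. a.b.(X + X)) + (rec X. a.b.(X + X))) has moves -b-> q2
  q2 = (rec X. a.b.(X + X)) + (rec X. a.b.(X + X)) has moves -a-> q1
Partition-refinement fixed point:
  B0 = {p0, p2, q0, q2}
  B1 = {p1, q1}
p0 ∈ B0, q0 ∈ B0 → same block

P ~ Q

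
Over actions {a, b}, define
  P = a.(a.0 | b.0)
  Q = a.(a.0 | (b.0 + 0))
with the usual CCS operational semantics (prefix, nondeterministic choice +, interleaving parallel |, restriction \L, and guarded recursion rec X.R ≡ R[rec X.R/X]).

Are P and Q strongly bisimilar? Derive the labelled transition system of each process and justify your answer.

P's transition system — 5 states:
  s0 = a.(a.0 | b.0) | ··a··> s1
  s1 = a.0 | b.0 | ··a··> s2, ··b··> s3
  s2 = 0 | b.0 | ··b··> s4
  s3 = a.0 | 0 | ··a··> s4
  s4 = 0 | 0 | ·
Q's transition system — 5 states:
  t0 = a.(a.0 | (b.0 + 0)) | ··a··> t1
  t1 = a.0 | (b.0 + 0) | ··a··> t2, ··b··> t3
  t2 = 0 | (b.0 + 0) | ··b··> t4
  t3 = a.0 | 0 | ··a··> t4
  t4 = 0 | 0 | ·
Bisimilarity quotient blocks:
  B0 = {s0, t0}
  B1 = {s1, t1}
  B2 = {s2, t2}
  B3 = {s4, t4}
  B4 = {s3, t3}
s0 ∈ B0, t0 ∈ B0 → same block

YES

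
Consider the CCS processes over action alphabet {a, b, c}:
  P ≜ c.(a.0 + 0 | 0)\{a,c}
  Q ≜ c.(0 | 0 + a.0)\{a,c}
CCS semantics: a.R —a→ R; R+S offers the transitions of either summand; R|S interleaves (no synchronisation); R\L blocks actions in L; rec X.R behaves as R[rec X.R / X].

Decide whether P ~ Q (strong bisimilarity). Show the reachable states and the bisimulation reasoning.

LTS(P): 2 reachable states
  p0 = c.(a.0 + 0 | 0)\{a,c} ⊢ -c-> p1
  p1 = (a.0 + 0 | 0)\{a,c} ⊢ ∅
LTS(Q): 2 reachable states
  q0 = c.(0 | 0 + a.0)\{a,c} ⊢ -c-> q1
  q1 = (0 | 0 + a.0)\{a,c} ⊢ ∅
Coarsest stable partition (strong bisimilarity classes):
  B0 = {p0, q0}
  B1 = {p1, q1}
p0 ∈ B0, q0 ∈ B0 → same block

P ~ Q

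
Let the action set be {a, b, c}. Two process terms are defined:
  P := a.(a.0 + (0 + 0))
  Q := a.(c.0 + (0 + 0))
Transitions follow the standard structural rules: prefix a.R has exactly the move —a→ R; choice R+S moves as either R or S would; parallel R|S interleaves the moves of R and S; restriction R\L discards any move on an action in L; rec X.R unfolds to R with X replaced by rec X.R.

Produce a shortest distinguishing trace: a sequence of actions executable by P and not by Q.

Reachable graph of P (3 states):
  u0 = a.(a.0 + (0 + 0)) has moves ··a··> u1
  u1 = a.0 + (0 + 0) has moves ··a··> u2
  u2 = 0 has moves ∅
Reachable graph of Q (3 states):
  v0 = a.(c.0 + (0 + 0)) has moves ··a··> v1
  v1 = c.0 + (0 + 0) has moves ··c··> v2
  v2 = 0 has moves ∅
Trace ⟨aa⟩ through P, begin at {u0}:
  after a @ step 1: {u1}
  after a @ step 2: {u2}
  P completes σ.
Trace ⟨aa⟩ through Q, begin at {v0}:
  after a @ step 1: {v1}
  after a @ step 2: no successor for Q

aa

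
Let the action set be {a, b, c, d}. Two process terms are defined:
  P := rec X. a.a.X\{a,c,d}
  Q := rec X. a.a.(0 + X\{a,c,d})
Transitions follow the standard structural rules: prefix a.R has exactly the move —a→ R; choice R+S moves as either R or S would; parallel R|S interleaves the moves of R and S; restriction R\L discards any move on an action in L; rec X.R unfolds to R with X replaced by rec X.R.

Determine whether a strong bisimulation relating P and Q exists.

P ~ Q

Reachable graph of P (3 states):
  m0 = rec X. a.a.X\{a,c,d} has moves =a=> m1
  m1 = a.(rec X. a.a.X\{a,c,d})\{a,c,d} has moves =a=> m2
  m2 = (rec X. a.a.X\{a,c,d})\{a,c,d} has moves stopped
Reachable graph of Q (3 states):
  n0 = rec X. a.a.(0 + X\{a,c,d}) has moves =a=> n1
  n1 = a.(0 + (rec X. a.a.(0 + X\{a,c,d}))\{a,c,d}) has moves =a=> n2
  n2 = 0 + (rec X. a.a.(0 + X\{a,c,d}))\{a,c,d} has moves stopped
Bisimilarity quotient blocks:
  B0 = {m0, n0}
  B1 = {m1, n1}
  B2 = {m2, n2}
m0 ∈ B0, n0 ∈ B0 → same block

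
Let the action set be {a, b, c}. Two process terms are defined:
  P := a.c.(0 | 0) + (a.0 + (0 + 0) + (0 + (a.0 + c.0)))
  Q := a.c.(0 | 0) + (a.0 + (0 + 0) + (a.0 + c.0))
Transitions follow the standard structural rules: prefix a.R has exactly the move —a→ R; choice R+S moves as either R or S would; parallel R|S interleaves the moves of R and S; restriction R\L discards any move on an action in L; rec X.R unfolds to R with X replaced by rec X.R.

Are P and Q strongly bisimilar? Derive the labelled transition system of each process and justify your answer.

YES

P's transition system — 4 states:
  m0 = a.c.(0 | 0) + (a.0 + (0 + 0) + (0 + (a.0 + c.0))) → ··a··> m1, ··a··> m2, ··c··> m1
  m1 = 0 → stopped
  m2 = c.(0 | 0) → ··c··> m3
  m3 = 0 | 0 → stopped
Q's transition system — 4 states:
  n0 = a.c.(0 | 0) + (a.0 + (0 + 0) + (a.0 + c.0)) → ··a··> n1, ··a··> n2, ··c··> n1
  n1 = 0 → stopped
  n2 = c.(0 | 0) → ··c··> n3
  n3 = 0 | 0 → stopped
Coarsest stable partition (strong bisimilarity classes):
  B0 = {m0, n0}
  B1 = {m2, n2}
  B2 = {m1, m3, n1, n3}
m0 ∈ B0, n0 ∈ B0 → same block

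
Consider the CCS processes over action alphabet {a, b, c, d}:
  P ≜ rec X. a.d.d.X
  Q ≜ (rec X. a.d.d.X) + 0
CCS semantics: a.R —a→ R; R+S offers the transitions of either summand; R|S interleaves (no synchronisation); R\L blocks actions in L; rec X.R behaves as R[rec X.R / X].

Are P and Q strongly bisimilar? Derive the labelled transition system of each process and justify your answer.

YES

Reachable graph of P (3 states):
  p0 = rec X. a.d.d.X has moves ··a··> p1
  p1 = d.d.(rec X. a.d.d.X) has moves ··d··> p2
  p2 = d.(rec X. a.d.d.X) has moves ··d··> p0
Reachable graph of Q (4 states):
  q0 = (rec X. a.d.d.X) + 0 has moves ··a··> q1
  q1 = d.d.(rec X. a.d.d.X) has moves ··d··> q2
  q2 = d.(rec X. a.d.d.X) has moves ··d··> q3
  q3 = rec X. a.d.d.X has moves ··a··> q1
Partition-refinement fixed point:
  B0 = {p0, q0, q3}
  B1 = {p1, q1}
  B2 = {p2, q2}
p0 ∈ B0, q0 ∈ B0 → same block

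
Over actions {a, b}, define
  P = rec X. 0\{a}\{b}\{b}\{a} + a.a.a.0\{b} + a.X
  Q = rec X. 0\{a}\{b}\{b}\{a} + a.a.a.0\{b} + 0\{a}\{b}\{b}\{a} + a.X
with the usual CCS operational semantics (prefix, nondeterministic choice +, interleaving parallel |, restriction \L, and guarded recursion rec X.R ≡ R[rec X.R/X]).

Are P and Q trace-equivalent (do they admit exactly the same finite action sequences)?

traces(P) = traces(Q)

LTS(P): 4 reachable states
  u0 = rec X. 0\{a}\{b}\{b}\{a} + a.a.a.0\{b} + a.X → —a→ u0, —a→ u1
  u1 = a.a.0\{b} → —a→ u2
  u2 = a.0\{b} → —a→ u3
  u3 = 0\{b} → ·
LTS(Q): 4 reachable states
  v0 = rec X. 0\{a}\{b}\{b}\{a} + a.a.a.0\{b} + 0\{a}\{b}\{b}\{a} + a.X → —a→ v0, —a→ v1
  v1 = a.a.0\{b} → —a→ v2
  v2 = a.0\{b} → —a→ v3
  v3 = 0\{b} → ·
Coarsest stable partition (strong bisimilarity classes):
  B0 = {u0, v0}
  B1 = {u1, v1}
  B2 = {u2, v2}
  B3 = {u3, v3}
u0 ∈ B0, v0 ∈ B0 → same block
Bisimilar ⇒ trace-equivalent.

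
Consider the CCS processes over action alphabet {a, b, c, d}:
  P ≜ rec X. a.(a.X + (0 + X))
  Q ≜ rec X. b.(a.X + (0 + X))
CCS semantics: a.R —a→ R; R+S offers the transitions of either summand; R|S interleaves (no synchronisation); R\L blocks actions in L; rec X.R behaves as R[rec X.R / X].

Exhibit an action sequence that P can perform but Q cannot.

a

P's transition system — 2 states:
  p0 = rec X. a.(a.X + (0 + X)) :: --a--▸ p1
  p1 = a.(rec X. a.(a.X + (0 + X))) + (0 + (rec X. a.(a.X + (0 + X)))) :: --a--▸ p0, --a--▸ p1
Q's transition system — 2 states:
  q0 = rec X. b.(a.X + (0 + X)) :: --b--▸ q1
  q1 = a.(rec X. b.(a.X + (0 + X))) + (0 + (rec X. b.(a.X + (0 + X)))) :: --a--▸ q0, --b--▸ q1
Trace ⟨a⟩ through P, begin at {p0}:
  step 1 (a): {p1}
  ✓ P
Trace ⟨a⟩ through Q, begin at {q0}:
  step 1 (a): ∅ (Q stuck)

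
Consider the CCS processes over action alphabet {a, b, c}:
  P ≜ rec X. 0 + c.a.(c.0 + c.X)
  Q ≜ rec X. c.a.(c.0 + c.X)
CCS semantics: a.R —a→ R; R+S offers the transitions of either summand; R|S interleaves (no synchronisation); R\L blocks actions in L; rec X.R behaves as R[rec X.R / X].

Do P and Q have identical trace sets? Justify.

YES

LTS(P): 4 reachable states
  s0 = rec X. 0 + c.a.(c.0 + c.X) has moves -c-> s1
  s1 = a.(c.0 + c.(rec X. 0 + c.a.(c.0 + c.X))) has moves -a-> s2
  s2 = c.0 + c.(rec X. 0 + c.a.(c.0 + c.X)) has moves -c-> s0, -c-> s3
  s3 = 0 has moves deadlocked
LTS(Q): 4 reachable states
  t0 = rec X. c.a.(c.0 + c.X) has moves -c-> t1
  t1 = a.(c.0 + c.(rec X. c.a.(c.0 + c.X))) has moves -a-> t2
  t2 = c.0 + c.(rec X. c.a.(c.0 + c.X)) has moves -c-> t0, -c-> t3
  t3 = 0 has moves deadlocked
Coarsest stable partition (strong bisimilarity classes):
  B0 = {s0, t0}
  B1 = {s1, t1}
  B2 = {s2, t2}
  B3 = {s3, t3}
s0 ∈ B0, t0 ∈ B0 → same block
Bisimilar ⇒ trace-equivalent.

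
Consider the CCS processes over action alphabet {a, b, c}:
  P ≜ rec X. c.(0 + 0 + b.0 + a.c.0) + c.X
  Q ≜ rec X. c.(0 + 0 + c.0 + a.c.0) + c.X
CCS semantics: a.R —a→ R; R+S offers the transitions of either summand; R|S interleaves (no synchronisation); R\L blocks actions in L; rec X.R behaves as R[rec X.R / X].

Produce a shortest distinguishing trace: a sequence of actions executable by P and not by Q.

cb

P's transition system — 4 states:
  p0 = rec X. c.(0 + 0 + b.0 + a.c.0) + c.X has moves -c-> p0, -c-> p1
  p1 = 0 + 0 + b.0 + a.c.0 has moves -a-> p2, -b-> p3
  p2 = c.0 has moves -c-> p3
  p3 = 0 has moves ∅
Q's transition system — 4 states:
  q0 = rec X. c.(0 + 0 + c.0 + a.c.0) + c.X has moves -c-> q0, -c-> q1
  q1 = 0 + 0 + c.0 + a.c.0 has moves -a-> q2, -c-> q3
  q2 = c.0 has moves -c-> q3
  q3 = 0 has moves ∅
Executing cb from P (initial set {p0}):
  step 1 (c): {p0, p1}
  step 2 (b): {p3}
  ✓ P
Executing cb from Q (initial set {q0}):
  step 1 (c): {q0, q1}
  step 2 (b): ∅  — Q cannot continue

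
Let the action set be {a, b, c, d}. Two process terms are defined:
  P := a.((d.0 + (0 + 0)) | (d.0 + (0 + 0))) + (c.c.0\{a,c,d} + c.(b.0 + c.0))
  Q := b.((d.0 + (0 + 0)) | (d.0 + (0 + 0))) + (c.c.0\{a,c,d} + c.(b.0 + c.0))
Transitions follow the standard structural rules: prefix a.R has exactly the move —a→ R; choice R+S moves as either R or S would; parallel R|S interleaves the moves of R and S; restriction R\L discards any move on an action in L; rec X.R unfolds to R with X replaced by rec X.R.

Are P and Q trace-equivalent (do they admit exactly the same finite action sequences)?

LTS(P): 9 reachable states
  s0 = a.((d.0 + (0 + 0)) | (d.0 + (0 + 0))) + (c.c.0\{a,c,d} + c.(b.0 + c.0)) :: ··a··> s1, ··c··> s2, ··c··> s3
  s1 = (d.0 + (0 + 0)) | (d.0 + (0 + 0)) :: ··d··> s4, ··d··> s5
  s2 = b.0 + c.0 :: ··b··> s6, ··c··> s6
  s3 = c.0\{a,c,d} :: ··c··> s7
  s4 = (d.0 + (0 + 0)) | 0 :: ··d··> s8
  s5 = 0 | (d.0 + (0 + 0)) :: ··d··> s8
  s6 = 0 :: (no moves)
  s7 = 0\{a,c,d} :: (no moves)
  s8 = 0 | 0 :: (no moves)
LTS(Q): 9 reachable states
  t0 = b.((d.0 + (0 + 0)) | (d.0 + (0 + 0))) + (c.c.0\{a,c,d} + c.(b.0 + c.0)) :: ··b··> t1, ··c··> t2, ··c··> t3
  t1 = (d.0 + (0 + 0)) | (d.0 + (0 + 0)) :: ··d··> t4, ··d··> t5
  t2 = b.0 + c.0 :: ··b··> t6, ··c··> t6
  t3 = c.0\{a,c,d} :: ··c··> t7
  t4 = (d.0 + (0 + 0)) | 0 :: ··d··> t8
  t5 = 0 | (d.0 + (0 + 0)) :: ··d··> t8
  t6 = 0 :: (no moves)
  t7 = 0\{a,c,d} :: (no moves)
  t8 = 0 | 0 :: (no moves)
Trace ⟨a⟩ through P, begin at {s0}:
  [1] a ⇒ {s1}
  — P admits the full trace.
Trace ⟨a⟩ through Q, begin at {t0}:
  [1] a ⇒ ∅  — Q cannot continue

trace-distinct — witness ⟨a⟩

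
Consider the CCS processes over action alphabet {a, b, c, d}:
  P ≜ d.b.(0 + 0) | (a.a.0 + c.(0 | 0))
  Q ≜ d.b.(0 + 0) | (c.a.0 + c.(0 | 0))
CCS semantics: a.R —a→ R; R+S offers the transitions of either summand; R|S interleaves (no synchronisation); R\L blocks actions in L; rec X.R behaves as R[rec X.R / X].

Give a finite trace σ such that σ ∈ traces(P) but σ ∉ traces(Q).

a

LTS(P): 12 reachable states
  p0 = d.b.(0 + 0) | (a.a.0 + c.(0 | 0)) → —a→ p1, —c→ p2, —d→ p3
  p1 = d.b.(0 + 0) | a.0 → —a→ p4, —d→ p5
  p2 = d.b.(0 + 0) | (0 | 0) → —d→ p6
  p3 = b.(0 + 0) | (a.a.0 + c.(0 | 0)) → —a→ p5, —b→ p7, —c→ p6
  p4 = d.b.(0 + 0) | 0 → —d→ p8
  p5 = b.(0 + 0) | a.0 → —a→ p8, —b→ p9
  p6 = b.(0 + 0) | (0 | 0) → —b→ p10
  p7 = (0 + 0) | (a.a.0 + c.(0 | 0)) → —a→ p9, —c→ p10
  p8 = b.(0 + 0) | 0 → —b→ p11
  p9 = (0 + 0) | a.0 → —a→ p11
  p10 = (0 + 0) | (0 | 0) → stopped
  p11 = (0 + 0) | 0 → stopped
LTS(Q): 12 reachable states
  q0 = d.b.(0 + 0) | (c.a.0 + c.(0 | 0)) → —c→ q1, —c→ q2, —d→ q3
  q1 = d.b.(0 + 0) | (0 | 0) → —d→ q4
  q2 = d.b.(0 + 0) | a.0 → —a→ q5, —d→ q6
  q3 = b.(0 + 0) | (c.a.0 + c.(0 | 0)) → —b→ q7, —c→ q4, —c→ q6
  q4 = b.(0 + 0) | (0 | 0) → —b→ q8
  q5 = d.b.(0 + 0) | 0 → —d→ q9
  q6 = b.(0 + 0) | a.0 → —a→ q9, —b→ q10
  q7 = (0 + 0) | (c.a.0 + c.(0 | 0)) → —c→ q10, —c→ q8
  q8 = (0 + 0) | (0 | 0) → stopped
  q9 = b.(0 + 0) | 0 → —b→ q11
  q10 = (0 + 0) | a.0 → —a→ q11
  q11 = (0 + 0) | 0 → stopped
Executing a from P (initial set {p0}):
  after a @ step 1: {p1}
  — P admits the full trace.
Executing a from Q (initial set {q0}):
  after a @ step 1: ∅ (Q stuck)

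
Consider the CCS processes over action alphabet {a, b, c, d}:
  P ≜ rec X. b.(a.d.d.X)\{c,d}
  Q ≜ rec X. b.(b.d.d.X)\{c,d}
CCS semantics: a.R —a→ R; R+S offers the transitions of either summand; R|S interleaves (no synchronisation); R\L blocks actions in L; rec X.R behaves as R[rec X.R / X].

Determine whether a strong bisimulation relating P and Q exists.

Reachable graph of P (3 states):
  s0 = rec X. b.(a.d.d.X)\{c,d} has moves --b--▸ s1
  s1 = (a.d.d.(rec X. b.(a.d.d.X)\{c,d}))\{c,d} has moves --a--▸ s2
  s2 = (d.d.(rec X. b.(a.d.d.X)\{c,d}))\{c,d} has moves (no moves)
Reachable graph of Q (3 states):
  t0 = rec X. b.(b.d.d.X)\{c,d} has moves --b--▸ t1
  t1 = (b.d.d.(rec X. b.(b.d.d.X)\{c,d}))\{c,d} has moves --b--▸ t2
  t2 = (d.d.(rec X. b.(b.d.d.X)\{c,d}))\{c,d} has moves (no moves)
Bisimilarity quotient blocks:
  B0 = {s0}
  B1 = {s1}
  B2 = {s2, t2}
  B3 = {t0}
  B4 = {t1}
s0 ∈ B0, t0 ∈ B3 → different blocks

P ≁ Q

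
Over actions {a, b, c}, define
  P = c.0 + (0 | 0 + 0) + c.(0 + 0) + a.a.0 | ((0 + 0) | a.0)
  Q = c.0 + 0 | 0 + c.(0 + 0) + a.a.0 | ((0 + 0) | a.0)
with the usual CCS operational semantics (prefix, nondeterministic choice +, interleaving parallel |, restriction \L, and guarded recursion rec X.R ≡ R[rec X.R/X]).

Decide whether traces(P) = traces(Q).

P's transition system — 8 states:
  u0 = c.0 + (0 | 0 + 0) + c.(0 + 0) + a.a.0 | ((0 + 0) | a.0) has moves =a=> u1, =a=> u2, =c=> u3, =c=> u4
  u1 = a.0 | ((0 + 0) | a.0) has moves =a=> u5, =a=> u6
  u2 = a.a.0 | ((0 + 0) | 0) has moves =a=> u6
  u3 = 0 has moves stopped
  u4 = 0 + 0 has moves stopped
  u5 = 0 | ((0 + 0) | a.0) has moves =a=> u7
  u6 = a.0 | ((0 + 0) | 0) has moves =a=> u7
  u7 = 0 | ((0 + 0) | 0) has moves stopped
Q's transition system — 8 states:
  v0 = c.0 + 0 | 0 + c.(0 + 0) + a.a.0 | ((0 + 0) | a.0) has moves =a=> v1, =a=> v2, =c=> v3, =c=> v4
  v1 = a.0 | ((0 + 0) | a.0) has moves =a=> v5, =a=> v6
  v2 = a.a.0 | ((0 + 0) | 0) has moves =a=> v6
  v3 = 0 has moves stopped
  v4 = 0 + 0 has moves stopped
  v5 = 0 | ((0 + 0) | a.0) has moves =a=> v7
  v6 = a.0 | ((0 + 0) | 0) has moves =a=> v7
  v7 = 0 | ((0 + 0) | 0) has moves stopped
Partition-refinement fixed point:
  B0 = {u0, v0}
  B1 = {u1, u2, v1, v2}
  B2 = {u5, u6, v5, v6}
  B3 = {u3, u4, u7, v3, v4, v7}
u0 ∈ B0, v0 ∈ B0 → same block
Bisimilar ⇒ trace-equivalent.

YES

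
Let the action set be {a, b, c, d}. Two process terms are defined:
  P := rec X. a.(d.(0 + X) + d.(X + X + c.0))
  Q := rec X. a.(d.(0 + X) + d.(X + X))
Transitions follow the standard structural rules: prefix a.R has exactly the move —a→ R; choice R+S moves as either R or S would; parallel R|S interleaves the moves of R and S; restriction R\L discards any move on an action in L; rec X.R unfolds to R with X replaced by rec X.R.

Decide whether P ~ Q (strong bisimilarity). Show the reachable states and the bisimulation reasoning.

NO

Reachable graph of P (5 states):
  p0 = rec X. a.(d.(0 + X) + d.(X + X + c.0)) :: -a-> p1
  p1 = d.(0 + (rec X. a.(d.(0 + X) + d.(X + X + c.0)))) + d.((rec X. a.(d.(0 + X) + d.(X + X + c.0))) + (rec X. a.(d.(0 + X) + d.(X + X + c.0))) + c.0) :: -d-> p2, -d-> p3
  p2 = (rec X. a.(d.(0 + X) + d.(X + X + c.0))) + (rec X. a.(d.(0 + X) + d.(X + X + c.0))) + c.0 :: -a-> p1, -c-> p4
  p3 = 0 + (rec X. a.(d.(0 + X) + d.(X + X + c.0))) :: -a-> p1
  p4 = 0 :: ∅
Reachable graph of Q (4 states):
  q0 = rec X. a.(d.(0 + X) + d.(X + X)) :: -a-> q1
  q1 = d.(0 + (rec X. a.(d.(0 + X) + d.(X + X)))) + d.((rec X. a.(d.(0 + X) + d.(X + X))) + (rec X. a.(d.(0 + X) + d.(X + X)))) :: -d-> q2, -d-> q3
  q2 = (rec X. a.(d.(0 + X) + d.(X + X))) + (rec X. a.(d.(0 + X) + d.(X + X))) :: -a-> q1
  q3 = 0 + (rec X. a.(d.(0 + X) + d.(X + X))) :: -a-> q1
Coarsest stable partition (strong bisimilarity classes):
  B0 = {p0, p3}
  B1 = {p1}
  B2 = {p2}
  B3 = {p4}
  B4 = {q0, q2, q3}
  B5 = {q1}
p0 ∈ B0, q0 ∈ B4 → different blocks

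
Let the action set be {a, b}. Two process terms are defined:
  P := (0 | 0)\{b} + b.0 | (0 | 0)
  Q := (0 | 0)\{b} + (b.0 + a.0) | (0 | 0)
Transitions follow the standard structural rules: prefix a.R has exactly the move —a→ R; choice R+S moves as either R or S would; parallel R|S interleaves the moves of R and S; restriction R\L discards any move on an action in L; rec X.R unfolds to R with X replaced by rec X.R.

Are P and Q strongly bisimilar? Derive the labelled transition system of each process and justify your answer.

Reachable graph of P (2 states):
  s0 = (0 | 0)\{b} + b.0 | (0 | 0) has moves ··b··> s1
  s1 = 0 | (0 | 0) has moves ∅
Reachable graph of Q (2 states):
  t0 = (0 | 0)\{b} + (b.0 + a.0) | (0 | 0) has moves ··a··> t1, ··b··> t1
  t1 = 0 | (0 | 0) has moves ∅
Coarsest stable partition (strong bisimilarity classes):
  B0 = {s0}
  B1 = {s1, t1}
  B2 = {t0}
s0 ∈ B0, t0 ∈ B2 → different blocks

NO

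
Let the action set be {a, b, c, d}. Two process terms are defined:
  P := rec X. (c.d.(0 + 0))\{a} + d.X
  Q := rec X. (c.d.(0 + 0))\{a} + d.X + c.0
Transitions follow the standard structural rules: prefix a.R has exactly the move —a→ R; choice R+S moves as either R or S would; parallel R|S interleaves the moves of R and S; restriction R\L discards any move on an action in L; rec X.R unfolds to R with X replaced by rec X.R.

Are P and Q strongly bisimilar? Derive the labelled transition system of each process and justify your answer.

Reachable graph of P (3 states):
  u0 = rec X. (c.d.(0 + 0))\{a} + d.X | ··c··> u1, ··d··> u0
  u1 = (d.(0 + 0))\{a} | ··d··> u2
  u2 = (0 + 0)\{a} | (no moves)
Reachable graph of Q (4 states):
  v0 = rec X. (c.d.(0 + 0))\{a} + d.X + c.0 | ··c··> v1, ··c··> v2, ··d··> v0
  v1 = (d.(0 + 0))\{a} | ··d··> v3
  v2 = 0 | (no moves)
  v3 = (0 + 0)\{a} | (no moves)
Coarsest stable partition (strong bisimilarity classes):
  B0 = {u0}
  B1 = {u1, v1}
  B2 = {u2, v2, v3}
  B3 = {v0}
u0 ∈ B0, v0 ∈ B3 → different blocks

not bisimilar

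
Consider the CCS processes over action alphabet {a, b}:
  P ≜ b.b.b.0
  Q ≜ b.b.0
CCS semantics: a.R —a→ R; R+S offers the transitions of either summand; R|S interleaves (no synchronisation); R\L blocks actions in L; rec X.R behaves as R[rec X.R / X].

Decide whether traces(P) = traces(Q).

trace-distinct — witness ⟨bbb⟩

P's transition system — 4 states:
  p0 = b.b.b.0 | ··b··> p1
  p1 = b.b.0 | ··b··> p2
  p2 = b.0 | ··b··> p3
  p3 = 0 | ·
Q's transition system — 3 states:
  q0 = b.b.0 | ··b··> q1
  q1 = b.0 | ··b··> q2
  q2 = 0 | ·
Trace ⟨bbb⟩ through P, begin at {p0}:
  step 1 (b): {p1}
  step 2 (b): {p2}
  step 3 (b): {p3}
  — P admits the full trace.
Trace ⟨bbb⟩ through Q, begin at {q0}:
  step 1 (b): {q1}
  step 2 (b): {q2}
  step 3 (b): ∅  — Q cannot continue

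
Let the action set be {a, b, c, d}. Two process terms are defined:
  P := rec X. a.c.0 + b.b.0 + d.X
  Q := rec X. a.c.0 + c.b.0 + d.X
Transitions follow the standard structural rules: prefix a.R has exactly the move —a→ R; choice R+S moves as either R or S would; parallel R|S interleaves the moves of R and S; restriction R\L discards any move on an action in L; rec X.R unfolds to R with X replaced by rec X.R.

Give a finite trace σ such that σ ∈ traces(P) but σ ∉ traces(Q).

LTS(P): 4 reachable states
  m0 = rec X. a.c.0 + b.b.0 + d.X → —a→ m1, —b→ m2, —d→ m0
  m1 = c.0 → —c→ m3
  m2 = b.0 → —b→ m3
  m3 = 0 → (no moves)
LTS(Q): 4 reachable states
  n0 = rec X. a.c.0 + c.b.0 + d.X → —a→ n1, —c→ n2, —d→ n0
  n1 = c.0 → —c→ n3
  n2 = b.0 → —b→ n3
  n3 = 0 → (no moves)
Trace ⟨b⟩ through P, begin at {m0}:
  step 1 (b): {m2}
  P completes σ.
Trace ⟨b⟩ through Q, begin at {n0}:
  step 1 (b): ∅ (Q stuck)

b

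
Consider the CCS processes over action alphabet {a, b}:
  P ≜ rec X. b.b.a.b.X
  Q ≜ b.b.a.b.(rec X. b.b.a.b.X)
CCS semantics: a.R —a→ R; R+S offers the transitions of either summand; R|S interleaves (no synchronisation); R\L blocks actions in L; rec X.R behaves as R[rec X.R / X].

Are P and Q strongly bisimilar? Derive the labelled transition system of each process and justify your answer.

Reachable graph of P (4 states):
  p0 = rec X. b.b.a.b.X has moves ··b··> p1
  p1 = b.a.b.(rec X. b.b.a.b.X) has moves ··b··> p2
  p2 = a.b.(rec X. b.b.a.b.X) has moves ··a··> p3
  p3 = b.(rec X. b.b.a.b.X) has moves ··b··> p0
Reachable graph of Q (5 states):
  q0 = b.b.a.b.(rec X. b.b.a.b.X) has moves ··b··> q1
  q1 = b.a.b.(rec X. b.b.a.b.X) has moves ··b··> q2
  q2 = a.b.(rec X. b.b.a.b.X) has moves ··a··> q3
  q3 = b.(rec X. b.b.a.b.X) has moves ··b··> q4
  q4 = rec X. b.b.a.b.X has moves ··b··> q1
Partition-refinement fixed point:
  B0 = {p0, q0, q4}
  B1 = {p1, q1}
  B2 = {p2, q2}
  B3 = {p3, q3}
p0 ∈ B0, q0 ∈ B0 → same block

bisimilar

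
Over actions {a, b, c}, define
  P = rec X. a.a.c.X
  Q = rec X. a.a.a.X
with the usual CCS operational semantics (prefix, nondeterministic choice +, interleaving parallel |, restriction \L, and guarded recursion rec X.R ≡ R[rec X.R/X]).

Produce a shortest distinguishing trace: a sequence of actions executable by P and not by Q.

aac

Reachable graph of P (3 states):
  m0 = rec X. a.a.c.X :: ··a··> m1
  m1 = a.c.(rec X. a.a.c.X) :: ··a··> m2
  m2 = c.(rec X. a.a.c.X) :: ··c··> m0
Reachable graph of Q (3 states):
  n0 = rec X. a.a.a.X :: ··a··> n1
  n1 = a.a.(rec X. a.a.a.X) :: ··a··> n2
  n2 = a.(rec X. a.a.a.X) :: ··a··> n0
Trace ⟨aac⟩ through P, begin at {m0}:
  after a @ step 1: {m1}
  after a @ step 2: {m2}
  after c @ step 3: {m0}
  P completes σ.
Trace ⟨aac⟩ through Q, begin at {n0}:
  after a @ step 1: {n1}
  after a @ step 2: {n2}
  after c @ step 3: no successor for Q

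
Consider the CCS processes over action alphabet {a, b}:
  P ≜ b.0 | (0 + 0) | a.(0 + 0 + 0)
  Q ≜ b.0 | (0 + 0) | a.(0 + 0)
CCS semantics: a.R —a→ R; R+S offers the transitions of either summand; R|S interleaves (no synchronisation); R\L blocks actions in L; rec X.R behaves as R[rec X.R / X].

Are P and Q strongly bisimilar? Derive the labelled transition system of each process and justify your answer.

bisimilar

LTS(P): 4 reachable states
  s0 = b.0 | (0 + 0) | a.(0 + 0 + 0) has moves —a→ s1, —b→ s2
  s1 = b.0 | (0 + 0) | (0 + 0 + 0) has moves —b→ s3
  s2 = 0 | (0 + 0) | a.(0 + 0 + 0) has moves —a→ s3
  s3 = 0 | (0 + 0) | (0 + 0 + 0) has moves stopped
LTS(Q): 4 reachable states
  t0 = b.0 | (0 + 0) | a.(0 + 0) has moves —a→ t1, —b→ t2
  t1 = b.0 | (0 + 0) | (0 + 0) has moves —b→ t3
  t2 = 0 | (0 + 0) | a.(0 + 0) has moves —a→ t3
  t3 = 0 | (0 + 0) | (0 + 0) has moves stopped
Partition-refinement fixed point:
  B0 = {s0, t0}
  B1 = {s1, t1}
  B2 = {s3, t3}
  B3 = {s2, t2}
s0 ∈ B0, t0 ∈ B0 → same block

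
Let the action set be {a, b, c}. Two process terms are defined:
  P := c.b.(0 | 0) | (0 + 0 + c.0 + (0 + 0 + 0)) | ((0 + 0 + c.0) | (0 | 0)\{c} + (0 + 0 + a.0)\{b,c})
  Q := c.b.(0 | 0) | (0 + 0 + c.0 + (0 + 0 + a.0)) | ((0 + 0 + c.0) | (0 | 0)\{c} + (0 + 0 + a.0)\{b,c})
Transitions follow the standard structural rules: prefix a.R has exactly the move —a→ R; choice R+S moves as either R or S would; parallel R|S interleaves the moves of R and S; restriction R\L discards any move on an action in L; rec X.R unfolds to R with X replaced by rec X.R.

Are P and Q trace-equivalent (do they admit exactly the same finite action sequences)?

trace-distinct — witness ⟨aa⟩

LTS(P): 18 reachable states
  u0 = c.b.(0 | 0) | (0 + 0 + c.0 + (0 + 0 + 0)) | ((0 + 0 + c.0) | (0 | 0)\{c} + (0 + 0 + a.0)\{b,c}) :: —a→ u1, —c→ u2, —c→ u3, —c→ u4
  u1 = c.b.(0 | 0) | (0 + 0 + c.0 + (0 + 0 + 0)) | 0\{b,c} :: —c→ u5, —c→ u6
  u2 = b.(0 | 0) | (0 + 0 + c.0 + (0 + 0 + 0)) | ((0 + 0 + c.0) | (0 | 0)\{c} + (0 + 0 + a.0)\{b,c}) :: —a→ u5, —b→ u7, —c→ u8, —c→ u9
  u3 = c.b.(0 | 0) | (0 + 0 + c.0 + (0 + 0 + 0)) | (0 | (0 | 0)\{c}) :: —c→ u10, —c→ u8
  u4 = c.b.(0 | 0) | 0 | ((0 + 0 + c.0) | (0 | 0)\{c} + (0 + 0 + a.0)\{b,c}) :: —a→ u6, —c→ u10, —c→ u9
  u5 = b.(0 | 0) | (0 + 0 + c.0 + (0 + 0 + 0)) | 0\{b,c} :: —b→ u11, —c→ u12
  u6 = c.b.(0 | 0) | 0 | 0\{b,c} :: —c→ u12
  u7 = 0 | 0 | (0 + 0 + c.0 + (0 + 0 + 0)) | ((0 + 0 + c.0) | (0 | 0)\{c} + (0 + 0 + a.0)\{b,c}) :: —a→ u11, —c→ u13, —c→ u14
  u8 = b.(0 | 0) | (0 + 0 + c.0 + (0 + 0 + 0)) | (0 | (0 | 0)\{c}) :: —b→ u13, —c→ u15
  u9 = b.(0 | 0) | 0 | ((0 + 0 + c.0) | (0 | 0)\{c} + (0 + 0 + a.0)\{b,c}) :: —a→ u12, —b→ u14, —c→ u15
  u10 = c.b.(0 | 0) | 0 | (0 | (0 | 0)\{c}) :: —c→ u15
  u11 = 0 | 0 | (0 + 0 + c.0 + (0 + 0 + 0)) | 0\{b,c} :: —c→ u16
  u12 = b.(0 | 0) | 0 | 0\{b,c} :: —b→ u16
  u13 = 0 | 0 | (0 + 0 + c.0 + (0 + 0 + 0)) | (0 | (0 | 0)\{c}) :: —c→ u17
  u14 = 0 | 0 | 0 | ((0 + 0 + c.0) | (0 | 0)\{c} + (0 + 0 + a.0)\{b,c}) :: —a→ u16, —c→ u17
  u15 = b.(0 | 0) | 0 | (0 | (0 | 0)\{c}) :: —b→ u17
  u16 = 0 | 0 | 0 | 0\{b,c} :: deadlocked
  u17 = 0 | 0 | 0 | (0 | (0 | 0)\{c}) :: deadlocked
LTS(Q): 18 reachable states
  v0 = c.b.(0 | 0) | (0 + 0 + c.0 + (0 + 0 + a.0)) | ((0 + 0 + c.0) | (0 | 0)\{c} + (0 + 0 + a.0)\{b,c}) :: —a→ v1, —a→ v2, —c→ v2, —c→ v3, —c→ v4
  v1 = c.b.(0 | 0) | (0 + 0 + c.0 + (0 + 0 + a.0)) | 0\{b,c} :: —a→ v5, —c→ v5, —c→ v6
  v2 = c.b.(0 | 0) | 0 | ((0 + 0 + c.0) | (0 | 0)\{c} + (0 + 0 + a.0)\{b,c}) :: —a→ v5, —c→ v7, —c→ v8
  v3 = b.(0 | 0) | (0 + 0 + c.0 + (0 + 0 + a.0)) | ((0 + 0 + c.0) | (0 | 0)\{c} + (0 + 0 + a.0)\{b,c}) :: —a→ v6, —a→ v7, —b→ v9, —c→ v10, —c→ v7
  v4 = c.b.(0 | 0) | (0 + 0 + c.0 + (0 + 0 + a.0)) | (0 | (0 | 0)\{c}) :: —a→ v8, —c→ v10, —c→ v8
  v5 = c.b.(0 | 0) | 0 | 0\{b,c} :: —c→ v11
  v6 = b.(0 | 0) | (0 + 0 + c.0 + (0 + 0 + a.0)) | 0\{b,c} :: —a→ v11, —b→ v12, —c→ v11
  v7 = b.(0 | 0) | 0 | ((0 + 0 + c.0) | (0 | 0)\{c} + (0 + 0 + a.0)\{b,c}) :: —a→ v11, —b→ v13, —c→ v14
  v8 = c.b.(0 | 0) | 0 | (0 | (0 | 0)\{c}) :: —c→ v14
  v9 = 0 | 0 | (0 + 0 + c.0 + (0 + 0 + a.0)) | ((0 + 0 + c.0) | (0 | 0)\{c} + (0 + 0 + a.0)\{b,c}) :: —a→ v12, —a→ v13, —c→ v13, —c→ v15
  v10 = b.(0 | 0) | (0 + 0 + c.0 + (0 + 0 + a.0)) | (0 | (0 | 0)\{c}) :: —a→ v14, —b→ v15, —c→ v14
  v11 = b.(0 | 0) | 0 | 0\{b,c} :: —b→ v16
  v12 = 0 | 0 | (0 + 0 + c.0 + (0 + 0 + a.0)) | 0\{b,c} :: —a→ v16, —c→ v16
  v13 = 0 | 0 | 0 | ((0 + 0 + c.0) | (0 | 0)\{c} + (0 + 0 + a.0)\{b,c}) :: —a→ v16, —c→ v17
  v14 = b.(0 | 0) | 0 | (0 | (0 | 0)\{c}) :: —b→ v17
  v15 = 0 | 0 | (0 + 0 + c.0 + (0 + 0 + a.0)) | (0 | (0 | 0)\{c}) :: —a→ v17, —c→ v17
  v16 = 0 | 0 | 0 | 0\{b,c} :: deadlocked
  v17 = 0 | 0 | 0 | (0 | (0 | 0)\{c}) :: deadlocked
Trace ⟨aa⟩ through Q, begin at {v0}:
  [1] a ⇒ {v1, v2}
  [2] a ⇒ {v5}
  — Q admits the full trace.
Trace ⟨aa⟩ through P, begin at {u0}:
  [1] a ⇒ {u1}
  [2] a ⇒ no successor for P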